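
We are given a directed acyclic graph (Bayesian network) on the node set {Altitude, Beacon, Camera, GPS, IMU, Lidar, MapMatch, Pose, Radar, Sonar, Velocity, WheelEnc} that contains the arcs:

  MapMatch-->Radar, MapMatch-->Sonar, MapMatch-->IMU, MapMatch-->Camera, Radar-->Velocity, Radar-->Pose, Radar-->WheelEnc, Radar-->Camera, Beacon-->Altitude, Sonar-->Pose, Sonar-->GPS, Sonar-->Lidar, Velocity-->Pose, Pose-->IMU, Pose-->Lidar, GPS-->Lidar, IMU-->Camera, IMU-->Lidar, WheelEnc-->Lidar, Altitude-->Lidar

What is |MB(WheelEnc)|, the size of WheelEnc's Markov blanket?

Children of WheelEnc: Lidar.
WheelEnc's parents: Radar.
Parents of each child, excluding WheelEnc:
  Lidar also has parents Altitude, GPS, IMU, Pose, Sonar.
MB(WheelEnc) = {Altitude, GPS, IMU, Lidar, Pose, Radar, Sonar}, which has 7 nodes.

7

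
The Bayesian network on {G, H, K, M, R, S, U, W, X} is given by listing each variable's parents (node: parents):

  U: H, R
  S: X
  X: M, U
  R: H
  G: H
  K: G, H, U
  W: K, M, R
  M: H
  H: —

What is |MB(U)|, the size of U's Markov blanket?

The Markov blanket of a node is its parents, its children, and the other parents of its children.
Pa(U) = {H, R}.
Ch(U) = {K, X}.
Co-parents of U (other parents of its children):
  X: M
  K: G, H
MB(U) = {G, H, K, M, R, X}, which has 6 nodes.

6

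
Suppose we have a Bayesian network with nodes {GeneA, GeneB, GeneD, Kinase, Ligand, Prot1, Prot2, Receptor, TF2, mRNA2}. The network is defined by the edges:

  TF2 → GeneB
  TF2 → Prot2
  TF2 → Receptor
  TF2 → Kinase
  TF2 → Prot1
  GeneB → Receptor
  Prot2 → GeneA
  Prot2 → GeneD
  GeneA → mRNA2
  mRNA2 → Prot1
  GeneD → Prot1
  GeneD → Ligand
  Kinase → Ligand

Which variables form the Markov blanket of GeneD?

{Kinase, Ligand, Prot1, Prot2, TF2, mRNA2}

Parents of GeneD: Prot2.
Ch(GeneD) = {Ligand, Prot1}.
For each child, the remaining parents (spouses of GeneD):
  Prot1: TF2, mRNA2
  Ligand: Kinase
Union: {Prot2} ∪ {Ligand, Prot1} ∪ {Kinase, TF2, mRNA2} = {Kinase, Ligand, Prot1, Prot2, TF2, mRNA2}.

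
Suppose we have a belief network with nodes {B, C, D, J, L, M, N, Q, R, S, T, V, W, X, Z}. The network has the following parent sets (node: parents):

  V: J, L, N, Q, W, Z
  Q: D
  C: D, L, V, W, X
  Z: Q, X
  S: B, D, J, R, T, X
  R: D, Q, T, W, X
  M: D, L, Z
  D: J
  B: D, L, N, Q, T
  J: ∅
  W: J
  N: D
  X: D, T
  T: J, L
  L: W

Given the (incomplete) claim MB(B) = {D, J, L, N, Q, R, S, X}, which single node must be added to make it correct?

T

B's parents: D, L, N, Q, T.
B has child S.
Other parents of B's children:
  S: D, J, R, T, X
MB(B) = {D, J, L, N, Q, R, S, T, X}.
Comparing with the claimed set, T is missing.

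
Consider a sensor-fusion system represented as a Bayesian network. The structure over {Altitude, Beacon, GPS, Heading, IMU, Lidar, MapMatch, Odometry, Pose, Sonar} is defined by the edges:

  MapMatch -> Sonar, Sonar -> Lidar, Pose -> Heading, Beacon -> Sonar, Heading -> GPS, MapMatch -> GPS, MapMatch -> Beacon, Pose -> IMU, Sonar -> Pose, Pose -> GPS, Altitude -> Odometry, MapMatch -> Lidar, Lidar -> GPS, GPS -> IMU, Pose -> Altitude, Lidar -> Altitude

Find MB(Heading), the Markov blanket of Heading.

Heading has child GPS.
Heading has parent Pose.
Co-parents of Heading (other parents of its children):
  parents(GPS) \ {Heading} = {Lidar, MapMatch, Pose}.
So the Markov blanket of Heading is {GPS, Lidar, MapMatch, Pose}.

{GPS, Lidar, MapMatch, Pose}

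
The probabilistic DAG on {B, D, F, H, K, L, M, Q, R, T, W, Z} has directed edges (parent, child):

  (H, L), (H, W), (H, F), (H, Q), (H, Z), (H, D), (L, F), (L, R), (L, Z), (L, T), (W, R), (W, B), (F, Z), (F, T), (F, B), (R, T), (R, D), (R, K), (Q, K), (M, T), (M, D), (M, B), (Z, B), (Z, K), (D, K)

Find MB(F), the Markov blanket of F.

F's parents: H, L.
Ch(F) = {B, T, Z}.
Co-parents of F (other parents of its children):
  Z: H, L
  T: L, M, R
  B: M, W, Z
Taking the union gives {B, H, L, M, R, T, W, Z}.

{B, H, L, M, R, T, W, Z}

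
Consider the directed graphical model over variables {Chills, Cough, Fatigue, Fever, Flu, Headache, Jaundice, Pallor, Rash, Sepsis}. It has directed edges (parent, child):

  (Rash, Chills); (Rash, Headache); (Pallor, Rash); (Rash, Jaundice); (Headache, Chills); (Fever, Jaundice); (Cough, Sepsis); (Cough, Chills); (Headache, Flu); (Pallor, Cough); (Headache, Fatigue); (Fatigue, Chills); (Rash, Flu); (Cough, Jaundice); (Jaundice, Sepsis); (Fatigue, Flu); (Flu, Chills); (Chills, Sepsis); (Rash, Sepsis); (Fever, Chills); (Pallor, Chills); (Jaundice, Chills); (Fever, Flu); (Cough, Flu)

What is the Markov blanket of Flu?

{Chills, Cough, Fatigue, Fever, Headache, Jaundice, Pallor, Rash}

By definition, MB(Flu) is built from Flu's parents, Flu's children, and the co-parents of Flu.
Pa(Flu) = {Cough, Fatigue, Fever, Headache, Rash}.
Children of Flu: Chills.
For each child, the remaining parents (spouses of Flu):
  Chills also has parents Cough, Fatigue, Fever, Headache, Jaundice, Pallor, Rash.
So the Markov blanket of Flu is {Chills, Cough, Fatigue, Fever, Headache, Jaundice, Pallor, Rash}.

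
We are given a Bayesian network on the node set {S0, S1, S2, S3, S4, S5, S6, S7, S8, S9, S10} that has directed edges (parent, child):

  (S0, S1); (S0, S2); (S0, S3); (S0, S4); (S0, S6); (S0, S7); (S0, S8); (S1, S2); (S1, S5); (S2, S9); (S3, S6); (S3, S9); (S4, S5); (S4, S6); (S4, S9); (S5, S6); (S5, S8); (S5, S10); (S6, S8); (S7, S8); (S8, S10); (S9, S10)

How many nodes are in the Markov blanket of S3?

6

The Markov blanket of a node is its parents, its children, and the other parents of its children.
Children of S3: S6, S9.
Parents of S3: S0.
Other parents of S3's children:
  S6 also has parents S0, S4, S5.
  S9 also has parents S2, S4.
MB(S3) = {S0, S2, S4, S5, S6, S9}, which has 6 nodes.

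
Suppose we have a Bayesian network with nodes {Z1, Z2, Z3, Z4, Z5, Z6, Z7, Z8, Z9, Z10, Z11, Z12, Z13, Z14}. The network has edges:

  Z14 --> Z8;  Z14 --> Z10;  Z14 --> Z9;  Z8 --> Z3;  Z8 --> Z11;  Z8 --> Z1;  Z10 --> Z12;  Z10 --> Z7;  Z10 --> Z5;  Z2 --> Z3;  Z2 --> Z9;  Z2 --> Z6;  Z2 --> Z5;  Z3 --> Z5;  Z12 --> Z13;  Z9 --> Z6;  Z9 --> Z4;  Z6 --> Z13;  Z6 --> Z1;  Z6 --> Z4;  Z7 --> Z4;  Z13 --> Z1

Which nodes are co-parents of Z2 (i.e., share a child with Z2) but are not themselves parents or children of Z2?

{Z8, Z10, Z14}

Children of Z2: Z3, Z5, Z6, Z9.
  Z3's other parent is Z8.
  Z9 also has parent Z14.
  Z6 also has parent Z9.
  Z5's other parents are Z3, Z10.
Excluding nodes already adjacent to Z2 (Z3, Z5, Z6, Z9), the co-parent-only contribution is {Z8, Z10, Z14}.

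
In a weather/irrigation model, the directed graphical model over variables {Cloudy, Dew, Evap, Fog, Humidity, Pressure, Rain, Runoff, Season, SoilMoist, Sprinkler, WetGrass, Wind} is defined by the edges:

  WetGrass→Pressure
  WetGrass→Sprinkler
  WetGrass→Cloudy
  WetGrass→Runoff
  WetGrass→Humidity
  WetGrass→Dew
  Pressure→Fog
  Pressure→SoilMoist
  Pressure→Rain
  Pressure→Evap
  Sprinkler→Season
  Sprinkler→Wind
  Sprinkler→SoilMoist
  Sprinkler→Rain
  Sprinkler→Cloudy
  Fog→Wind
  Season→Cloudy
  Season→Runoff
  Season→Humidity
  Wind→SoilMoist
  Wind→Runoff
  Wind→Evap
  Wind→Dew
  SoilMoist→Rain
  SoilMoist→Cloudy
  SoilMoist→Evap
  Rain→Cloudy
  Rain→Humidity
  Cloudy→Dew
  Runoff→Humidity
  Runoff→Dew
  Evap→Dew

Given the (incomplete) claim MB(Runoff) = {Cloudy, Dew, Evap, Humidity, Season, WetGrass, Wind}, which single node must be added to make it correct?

The Markov blanket of a node is its parents, its children, and the other parents of its children.
Runoff's parents: Season, WetGrass, Wind.
Runoff has children Dew, Humidity.
For each child, the remaining parents (spouses of Runoff):
  Humidity's other parents are Rain, Season, WetGrass.
  Dew also has parents Cloudy, Evap, WetGrass, Wind.
MB(Runoff) = {Cloudy, Dew, Evap, Humidity, Rain, Season, WetGrass, Wind}.
Comparing with the claimed set, Rain is missing.

Rain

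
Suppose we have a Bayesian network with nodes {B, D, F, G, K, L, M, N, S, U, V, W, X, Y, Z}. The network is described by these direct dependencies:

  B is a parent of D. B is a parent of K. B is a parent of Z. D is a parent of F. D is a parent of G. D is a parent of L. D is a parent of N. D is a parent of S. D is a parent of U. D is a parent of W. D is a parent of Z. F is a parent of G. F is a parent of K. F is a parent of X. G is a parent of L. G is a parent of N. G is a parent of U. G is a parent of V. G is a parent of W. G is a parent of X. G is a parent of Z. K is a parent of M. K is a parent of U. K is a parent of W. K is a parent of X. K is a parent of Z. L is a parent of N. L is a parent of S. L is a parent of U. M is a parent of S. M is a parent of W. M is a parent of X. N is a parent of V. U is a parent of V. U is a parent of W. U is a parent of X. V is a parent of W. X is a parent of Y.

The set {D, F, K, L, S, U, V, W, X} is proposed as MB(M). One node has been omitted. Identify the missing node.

M has parent K.
M has children S, W, X.
Co-parents of M (other parents of its children):
  S's other parents are D, L.
  W also has parents D, G, K, U, V.
  X's other parents are F, G, K, U.
MB(M) = {D, F, G, K, L, S, U, V, W, X}.
Comparing with the claimed set, G is missing.

G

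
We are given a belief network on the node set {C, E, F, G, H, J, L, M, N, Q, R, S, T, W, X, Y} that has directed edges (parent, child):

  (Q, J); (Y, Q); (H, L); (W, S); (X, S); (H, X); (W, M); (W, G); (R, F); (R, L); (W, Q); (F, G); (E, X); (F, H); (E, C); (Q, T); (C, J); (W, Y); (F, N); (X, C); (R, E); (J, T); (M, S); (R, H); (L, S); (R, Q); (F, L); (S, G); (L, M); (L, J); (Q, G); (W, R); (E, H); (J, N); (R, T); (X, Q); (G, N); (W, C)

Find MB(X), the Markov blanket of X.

Recall MB(v) = parents ∪ children ∪ spouses, where spouses are the other parents of v's children.
X's children: C, Q, S.
X has parents E, H.
Parents of each child, excluding X:
  Q: R, W, Y
  C: E, W
  S: L, M, W
Union: {E, H} ∪ {C, Q, S} ∪ {E, L, M, R, W, Y} = {C, E, H, L, M, Q, R, S, W, Y}.

{C, E, H, L, M, Q, R, S, W, Y}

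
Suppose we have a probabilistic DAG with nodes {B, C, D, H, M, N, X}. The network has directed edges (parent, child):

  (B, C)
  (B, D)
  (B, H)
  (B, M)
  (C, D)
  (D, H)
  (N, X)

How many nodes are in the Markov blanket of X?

Recall MB(v) = parents ∪ children ∪ spouses, where spouses are the other parents of v's children.
X's children: none.
X has parent N.
With no children, X has no spouses; the co-parent set is empty.
MB(X) = {N}, which has 1 node.

1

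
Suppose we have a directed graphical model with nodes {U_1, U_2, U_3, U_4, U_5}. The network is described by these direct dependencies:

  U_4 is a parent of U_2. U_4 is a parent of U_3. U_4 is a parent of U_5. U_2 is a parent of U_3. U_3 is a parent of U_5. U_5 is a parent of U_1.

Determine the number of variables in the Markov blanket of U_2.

U_2 has parent U_4.
Ch(U_2) = {U_3}.
Co-parents of U_2 (other parents of its children):
  U_3 also has parent U_4.
MB(U_2) = {U_3, U_4}, which has 2 nodes.

2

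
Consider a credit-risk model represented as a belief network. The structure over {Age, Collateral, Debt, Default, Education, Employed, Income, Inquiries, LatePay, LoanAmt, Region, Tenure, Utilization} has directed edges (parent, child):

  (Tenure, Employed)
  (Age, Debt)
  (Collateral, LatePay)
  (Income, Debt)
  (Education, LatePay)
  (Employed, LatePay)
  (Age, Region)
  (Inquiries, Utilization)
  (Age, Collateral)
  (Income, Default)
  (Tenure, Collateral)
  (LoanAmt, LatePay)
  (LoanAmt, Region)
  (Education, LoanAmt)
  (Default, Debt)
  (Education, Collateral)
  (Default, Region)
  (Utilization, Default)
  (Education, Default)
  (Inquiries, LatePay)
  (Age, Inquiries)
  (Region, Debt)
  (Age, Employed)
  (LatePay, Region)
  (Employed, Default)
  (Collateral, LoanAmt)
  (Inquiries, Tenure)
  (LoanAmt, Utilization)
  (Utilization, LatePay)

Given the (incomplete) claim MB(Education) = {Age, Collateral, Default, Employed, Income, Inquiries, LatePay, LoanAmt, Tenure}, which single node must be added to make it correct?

Utilization

Parents of Education: none.
Ch(Education) = {Collateral, Default, LatePay, LoanAmt}.
For each child, the remaining parents (spouses of Education):
  parents(Collateral) \ {Education} = {Age, Tenure}.
  parents(LoanAmt) \ {Education} = {Collateral}.
  Default's other parents are Employed, Income, Utilization.
  LatePay's other parents are Collateral, Employed, Inquiries, LoanAmt, Utilization.
MB(Education) = {Age, Collateral, Default, Employed, Income, Inquiries, LatePay, LoanAmt, Tenure, Utilization}.
Comparing with the claimed set, Utilization is missing.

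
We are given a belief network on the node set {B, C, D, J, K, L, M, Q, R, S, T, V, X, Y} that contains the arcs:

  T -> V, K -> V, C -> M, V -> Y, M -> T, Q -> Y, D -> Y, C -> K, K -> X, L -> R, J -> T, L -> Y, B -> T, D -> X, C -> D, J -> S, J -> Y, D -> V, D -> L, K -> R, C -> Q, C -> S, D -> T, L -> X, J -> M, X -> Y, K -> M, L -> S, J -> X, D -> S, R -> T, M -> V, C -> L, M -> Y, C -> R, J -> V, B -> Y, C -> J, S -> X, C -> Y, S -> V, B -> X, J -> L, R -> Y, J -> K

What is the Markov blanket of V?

Ch(V) = {Y}.
V's parents: D, J, K, M, S, T.
For each child, the remaining parents (spouses of V):
  Y: B, C, D, J, L, M, Q, R, X
Union: {D, J, K, M, S, T} ∪ {Y} ∪ {B, C, D, J, L, M, Q, R, X} = {B, C, D, J, K, L, M, Q, R, S, T, X, Y}.

{B, C, D, J, K, L, M, Q, R, S, T, X, Y}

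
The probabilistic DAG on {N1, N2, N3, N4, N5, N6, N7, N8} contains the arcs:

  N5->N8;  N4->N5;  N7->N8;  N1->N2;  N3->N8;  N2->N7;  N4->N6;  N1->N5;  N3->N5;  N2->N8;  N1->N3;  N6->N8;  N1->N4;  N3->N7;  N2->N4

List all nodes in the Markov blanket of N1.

Parents of N1: none.
N1's children: N2, N3, N4, N5.
Parents of each child, excluding N1:
  N2 has no other parent.
  N3 has no other parent.
  N4's other parent is N2.
  N5 also has parents N3, N4.
Union: {} ∪ {N2, N3, N4, N5} ∪ {N2, N3, N4} = {N2, N3, N4, N5}.

{N2, N3, N4, N5}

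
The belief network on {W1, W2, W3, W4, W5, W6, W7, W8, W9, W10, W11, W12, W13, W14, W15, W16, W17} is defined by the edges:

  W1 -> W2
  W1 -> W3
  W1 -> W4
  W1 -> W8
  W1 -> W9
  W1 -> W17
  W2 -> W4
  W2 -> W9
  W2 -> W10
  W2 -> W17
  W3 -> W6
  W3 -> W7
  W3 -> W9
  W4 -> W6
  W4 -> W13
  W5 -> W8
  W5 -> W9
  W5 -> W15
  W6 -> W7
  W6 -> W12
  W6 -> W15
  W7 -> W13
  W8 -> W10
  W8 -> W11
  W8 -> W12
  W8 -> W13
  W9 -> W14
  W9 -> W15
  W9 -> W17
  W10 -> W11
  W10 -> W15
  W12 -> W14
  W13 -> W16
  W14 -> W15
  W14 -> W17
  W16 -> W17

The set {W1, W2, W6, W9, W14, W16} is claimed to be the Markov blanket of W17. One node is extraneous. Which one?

Pa(W17) = {W1, W2, W9, W14, W16}.
Ch(W17) = {}.
W17 has no children, so there are no co-parents.
MB(W17) = {W1, W2, W9, W14, W16}.
W6 is neither a parent, child, nor co-parent of W17, so it does not belong.

W6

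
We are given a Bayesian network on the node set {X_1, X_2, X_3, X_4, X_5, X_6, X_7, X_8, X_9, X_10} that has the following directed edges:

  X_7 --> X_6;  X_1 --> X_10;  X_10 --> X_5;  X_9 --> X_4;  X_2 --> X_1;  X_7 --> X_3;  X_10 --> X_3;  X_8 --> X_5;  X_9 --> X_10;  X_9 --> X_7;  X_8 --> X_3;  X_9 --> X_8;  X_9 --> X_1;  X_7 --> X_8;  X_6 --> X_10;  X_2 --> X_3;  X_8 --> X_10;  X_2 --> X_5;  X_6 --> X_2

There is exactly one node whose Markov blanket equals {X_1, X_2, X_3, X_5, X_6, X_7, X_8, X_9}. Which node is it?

The target node must have every member of {X_1, X_2, X_3, X_5, X_6, X_7, X_8, X_9} as a parent, child, or co-parent, and no others.
Parents of X_10: X_1, X_6, X_8, X_9; children: X_3, X_5; co-parents: X_2, X_7, X_8.
These exactly cover the given set, so the node is X_10.

X_10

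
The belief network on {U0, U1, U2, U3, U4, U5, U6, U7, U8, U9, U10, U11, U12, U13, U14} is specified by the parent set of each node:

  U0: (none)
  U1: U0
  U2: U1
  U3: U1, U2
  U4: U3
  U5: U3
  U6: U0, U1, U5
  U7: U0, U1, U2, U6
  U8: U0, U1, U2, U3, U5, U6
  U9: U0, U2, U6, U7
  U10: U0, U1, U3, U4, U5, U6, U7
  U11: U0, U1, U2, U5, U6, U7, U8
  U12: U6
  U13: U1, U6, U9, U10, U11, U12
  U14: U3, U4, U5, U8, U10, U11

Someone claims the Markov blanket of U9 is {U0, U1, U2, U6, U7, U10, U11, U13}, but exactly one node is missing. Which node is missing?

U12

U9's parents: U0, U2, U6, U7.
U9's children: U13.
Other parents of U9's children:
  U13's other parents are U1, U6, U10, U11, U12.
MB(U9) = {U0, U1, U2, U6, U7, U10, U11, U12, U13}.
Comparing with the claimed set, U12 is missing.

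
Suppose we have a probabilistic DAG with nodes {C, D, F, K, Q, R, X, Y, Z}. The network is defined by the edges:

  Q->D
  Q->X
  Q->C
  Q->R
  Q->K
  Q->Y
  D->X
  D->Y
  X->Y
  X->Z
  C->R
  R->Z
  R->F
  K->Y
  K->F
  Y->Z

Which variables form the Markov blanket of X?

{D, K, Q, R, Y, Z}

X has parents D, Q.
Ch(X) = {Y, Z}.
For each child, the remaining parents (spouses of X):
  parents(Y) \ {X} = {D, K, Q}.
  Z's other parents are R, Y.
Union: {D, Q} ∪ {Y, Z} ∪ {D, K, Q, R, Y} = {D, K, Q, R, Y, Z}.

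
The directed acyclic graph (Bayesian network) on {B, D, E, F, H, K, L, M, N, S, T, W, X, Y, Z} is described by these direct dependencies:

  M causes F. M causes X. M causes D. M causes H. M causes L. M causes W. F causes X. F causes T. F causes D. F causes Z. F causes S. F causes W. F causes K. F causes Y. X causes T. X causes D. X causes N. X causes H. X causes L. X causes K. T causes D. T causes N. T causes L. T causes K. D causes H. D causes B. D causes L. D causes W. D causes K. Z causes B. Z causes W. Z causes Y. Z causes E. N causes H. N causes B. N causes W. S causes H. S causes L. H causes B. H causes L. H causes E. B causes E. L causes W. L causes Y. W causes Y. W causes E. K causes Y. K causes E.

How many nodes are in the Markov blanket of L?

Recall MB(v) = parents ∪ children ∪ spouses, where spouses are the other parents of v's children.
Ch(L) = {W, Y}.
Pa(L) = {D, H, M, S, T, X}.
For each child, the remaining parents (spouses of L):
  parents(W) \ {L} = {D, F, M, N, Z}.
  parents(Y) \ {L} = {F, K, W, Z}.
MB(L) = {D, F, H, K, M, N, S, T, W, X, Y, Z}, which has 12 nodes.

12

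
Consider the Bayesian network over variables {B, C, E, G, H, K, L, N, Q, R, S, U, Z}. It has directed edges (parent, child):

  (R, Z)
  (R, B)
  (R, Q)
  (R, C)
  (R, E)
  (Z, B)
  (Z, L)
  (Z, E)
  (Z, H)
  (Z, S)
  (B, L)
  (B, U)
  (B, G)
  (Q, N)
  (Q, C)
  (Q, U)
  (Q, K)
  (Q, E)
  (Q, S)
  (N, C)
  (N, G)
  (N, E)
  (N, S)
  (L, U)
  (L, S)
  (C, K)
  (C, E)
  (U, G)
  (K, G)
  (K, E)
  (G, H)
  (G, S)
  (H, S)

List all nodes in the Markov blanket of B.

{G, K, L, N, Q, R, U, Z}

Parents of B: R, Z.
Ch(B) = {G, L, U}.
For each child, the remaining parents (spouses of B):
  parents(L) \ {B} = {Z}.
  U also has parents L, Q.
  G's other parents are K, N, U.
Union: {R, Z} ∪ {G, L, U} ∪ {K, L, N, Q, U, Z} = {G, K, L, N, Q, R, U, Z}.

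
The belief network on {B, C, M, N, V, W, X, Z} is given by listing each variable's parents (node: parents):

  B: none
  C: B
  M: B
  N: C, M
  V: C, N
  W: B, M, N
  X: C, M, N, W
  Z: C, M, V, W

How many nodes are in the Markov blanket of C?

7

A node's Markov blanket = Pa ∪ Ch ∪ (parents of Ch other than the node itself).
Pa(C) = {B}.
C has children N, V, X, Z.
Co-parents of C (other parents of its children):
  parents(N) \ {C} = {M}.
  V's other parent is N.
  parents(X) \ {C} = {M, N, W}.
  parents(Z) \ {C} = {M, V, W}.
MB(C) = {B, M, N, V, W, X, Z}, which has 7 nodes.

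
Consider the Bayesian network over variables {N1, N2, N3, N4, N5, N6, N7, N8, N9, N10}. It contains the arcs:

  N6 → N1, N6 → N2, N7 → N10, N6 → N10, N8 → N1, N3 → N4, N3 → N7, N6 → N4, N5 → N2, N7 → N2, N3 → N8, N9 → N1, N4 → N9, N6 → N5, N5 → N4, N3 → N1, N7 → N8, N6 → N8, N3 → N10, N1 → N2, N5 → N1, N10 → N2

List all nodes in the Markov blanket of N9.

{N1, N3, N4, N5, N6, N8}

Recall MB(v) = parents ∪ children ∪ spouses, where spouses are the other parents of v's children.
N9 has parent N4.
N9 has child N1.
Co-parents of N9 (other parents of its children):
  N1's other parents are N3, N5, N6, N8.
Taking the union gives {N1, N3, N4, N5, N6, N8}.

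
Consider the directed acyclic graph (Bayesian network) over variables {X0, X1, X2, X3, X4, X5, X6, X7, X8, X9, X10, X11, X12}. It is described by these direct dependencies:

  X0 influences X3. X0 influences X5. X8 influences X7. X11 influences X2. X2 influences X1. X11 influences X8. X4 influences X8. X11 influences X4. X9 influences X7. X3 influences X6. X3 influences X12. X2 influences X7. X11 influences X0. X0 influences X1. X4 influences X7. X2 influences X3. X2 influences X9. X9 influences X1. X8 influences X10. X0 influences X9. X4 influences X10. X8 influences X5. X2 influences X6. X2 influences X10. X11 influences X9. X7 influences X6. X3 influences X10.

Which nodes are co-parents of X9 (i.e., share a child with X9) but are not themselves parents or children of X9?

{X4, X8}

Children of X9: X1, X7.
  X7 also has parents X2, X4, X8.
  parents(X1) \ {X9} = {X0, X2}.
Excluding nodes already adjacent to X9 (X0, X1, X2, X7, X11), the co-parent-only contribution is {X4, X8}.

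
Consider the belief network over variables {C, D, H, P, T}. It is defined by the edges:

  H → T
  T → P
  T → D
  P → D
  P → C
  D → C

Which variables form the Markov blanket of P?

P's children: C, D.
Pa(P) = {T}.
Parents of each child, excluding P:
  D's other parent is T.
  C's other parent is D.
Taking the union gives {C, D, T}.

{C, D, T}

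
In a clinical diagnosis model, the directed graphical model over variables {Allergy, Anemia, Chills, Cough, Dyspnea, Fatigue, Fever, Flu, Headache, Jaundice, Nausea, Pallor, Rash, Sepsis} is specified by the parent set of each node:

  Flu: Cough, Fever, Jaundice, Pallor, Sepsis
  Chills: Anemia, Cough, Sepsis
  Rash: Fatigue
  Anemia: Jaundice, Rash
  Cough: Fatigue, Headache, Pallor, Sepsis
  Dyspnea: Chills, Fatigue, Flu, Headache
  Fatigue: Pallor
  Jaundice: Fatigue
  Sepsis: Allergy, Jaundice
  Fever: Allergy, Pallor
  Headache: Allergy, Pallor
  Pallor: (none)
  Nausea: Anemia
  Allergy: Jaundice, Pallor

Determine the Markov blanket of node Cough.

{Anemia, Chills, Fatigue, Fever, Flu, Headache, Jaundice, Pallor, Sepsis}

The Markov blanket of a node is its parents, its children, and the other parents of its children.
Ch(Cough) = {Chills, Flu}.
Cough has parents Fatigue, Headache, Pallor, Sepsis.
Parents of each child, excluding Cough:
  Flu also has parents Fever, Jaundice, Pallor, Sepsis.
  parents(Chills) \ {Cough} = {Anemia, Sepsis}.
Union: {Fatigue, Headache, Pallor, Sepsis} ∪ {Chills, Flu} ∪ {Anemia, Fever, Jaundice, Pallor, Sepsis} = {Anemia, Chills, Fatigue, Fever, Flu, Headache, Jaundice, Pallor, Sepsis}.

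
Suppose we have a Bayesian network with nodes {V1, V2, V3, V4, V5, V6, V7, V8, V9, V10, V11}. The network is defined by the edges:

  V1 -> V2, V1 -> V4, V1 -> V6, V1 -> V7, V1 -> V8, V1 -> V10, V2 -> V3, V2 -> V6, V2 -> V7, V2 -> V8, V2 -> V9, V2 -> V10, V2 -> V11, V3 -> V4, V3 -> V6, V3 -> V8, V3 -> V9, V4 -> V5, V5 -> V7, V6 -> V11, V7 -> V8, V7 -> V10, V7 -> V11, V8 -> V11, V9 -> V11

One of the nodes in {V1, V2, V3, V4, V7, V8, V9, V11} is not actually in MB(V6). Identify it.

V4

A node's Markov blanket = Pa ∪ Ch ∪ (parents of Ch other than the node itself).
Parents of V6: V1, V2, V3.
V6's children: V11.
Co-parents of V6 (other parents of its children):
  V11 also has parents V2, V7, V8, V9.
MB(V6) = {V1, V2, V3, V7, V8, V9, V11}.
V4 is neither a parent, child, nor co-parent of V6, so it does not belong.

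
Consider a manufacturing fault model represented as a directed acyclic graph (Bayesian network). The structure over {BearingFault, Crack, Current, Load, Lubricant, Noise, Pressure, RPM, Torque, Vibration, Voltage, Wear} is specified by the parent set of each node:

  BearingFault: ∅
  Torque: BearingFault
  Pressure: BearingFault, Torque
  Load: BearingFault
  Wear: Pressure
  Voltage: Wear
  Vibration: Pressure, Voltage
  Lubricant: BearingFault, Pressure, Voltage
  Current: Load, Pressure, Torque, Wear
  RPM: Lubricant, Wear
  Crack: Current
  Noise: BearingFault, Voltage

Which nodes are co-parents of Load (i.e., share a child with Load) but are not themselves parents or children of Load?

{Pressure, Torque, Wear}

Children of Load: Current.
  Current's other parents are Pressure, Torque, Wear.
Excluding nodes already adjacent to Load (BearingFault, Current), the co-parent-only contribution is {Pressure, Torque, Wear}.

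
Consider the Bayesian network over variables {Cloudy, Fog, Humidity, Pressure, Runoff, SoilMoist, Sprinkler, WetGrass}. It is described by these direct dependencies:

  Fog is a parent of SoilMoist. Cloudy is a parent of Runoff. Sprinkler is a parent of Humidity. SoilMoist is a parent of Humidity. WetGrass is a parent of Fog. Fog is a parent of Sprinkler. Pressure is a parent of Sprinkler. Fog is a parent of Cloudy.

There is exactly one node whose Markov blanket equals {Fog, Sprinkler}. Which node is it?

The target node must have every member of {Fog, Sprinkler} as a parent, child, or co-parent, and no others.
Parents of Pressure: none; children: Sprinkler; co-parents: Fog.
These exactly cover the given set, so the node is Pressure.

Pressure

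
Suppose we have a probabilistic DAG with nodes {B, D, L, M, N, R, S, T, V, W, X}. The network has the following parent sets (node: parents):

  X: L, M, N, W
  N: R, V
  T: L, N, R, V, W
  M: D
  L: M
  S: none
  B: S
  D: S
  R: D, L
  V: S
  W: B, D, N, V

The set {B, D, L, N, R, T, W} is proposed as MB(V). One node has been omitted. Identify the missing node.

Pa(V) = {S}.
Children of V: N, T, W.
Parents of each child, excluding V:
  N also has parent R.
  W also has parents B, D, N.
  T's other parents are L, N, R, W.
MB(V) = {B, D, L, N, R, S, T, W}.
Comparing with the claimed set, S is missing.

S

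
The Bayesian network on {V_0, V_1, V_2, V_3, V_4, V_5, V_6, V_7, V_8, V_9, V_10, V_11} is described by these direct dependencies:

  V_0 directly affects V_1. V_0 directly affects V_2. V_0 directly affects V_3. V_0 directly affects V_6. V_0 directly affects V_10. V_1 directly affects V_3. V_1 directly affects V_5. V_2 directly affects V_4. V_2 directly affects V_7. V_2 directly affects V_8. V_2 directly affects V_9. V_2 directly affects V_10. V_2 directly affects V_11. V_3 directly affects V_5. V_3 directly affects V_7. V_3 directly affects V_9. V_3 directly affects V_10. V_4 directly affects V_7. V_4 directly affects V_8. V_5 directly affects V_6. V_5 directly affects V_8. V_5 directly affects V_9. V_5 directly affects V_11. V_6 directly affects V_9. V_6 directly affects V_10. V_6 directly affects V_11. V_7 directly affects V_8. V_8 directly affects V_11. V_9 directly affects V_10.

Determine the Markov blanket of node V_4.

V_4's parents: V_2.
Children of V_4: V_7, V_8.
For each child, the remaining parents (spouses of V_4):
  V_7 also has parents V_2, V_3.
  parents(V_8) \ {V_4} = {V_2, V_5, V_7}.
MB(V_4) = {V_2, V_3, V_5, V_7, V_8}.

{V_2, V_3, V_5, V_7, V_8}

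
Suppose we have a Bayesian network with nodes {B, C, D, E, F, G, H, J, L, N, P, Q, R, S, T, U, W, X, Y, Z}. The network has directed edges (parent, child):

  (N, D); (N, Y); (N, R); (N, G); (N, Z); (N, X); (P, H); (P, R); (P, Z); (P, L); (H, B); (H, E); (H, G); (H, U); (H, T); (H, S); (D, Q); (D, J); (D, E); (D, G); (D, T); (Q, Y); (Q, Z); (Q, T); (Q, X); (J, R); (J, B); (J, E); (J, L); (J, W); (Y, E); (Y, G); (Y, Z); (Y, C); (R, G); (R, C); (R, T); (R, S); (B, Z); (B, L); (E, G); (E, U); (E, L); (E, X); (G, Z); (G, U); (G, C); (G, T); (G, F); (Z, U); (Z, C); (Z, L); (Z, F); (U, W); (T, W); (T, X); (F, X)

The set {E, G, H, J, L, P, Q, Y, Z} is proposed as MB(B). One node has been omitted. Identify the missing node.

N

A node's Markov blanket = Pa ∪ Ch ∪ (parents of Ch other than the node itself).
B has parents H, J.
B has children L, Z.
For each child, the remaining parents (spouses of B):
  Z: G, N, P, Q, Y
  L: E, J, P, Z
MB(B) = {E, G, H, J, L, N, P, Q, Y, Z}.
Comparing with the claimed set, N is missing.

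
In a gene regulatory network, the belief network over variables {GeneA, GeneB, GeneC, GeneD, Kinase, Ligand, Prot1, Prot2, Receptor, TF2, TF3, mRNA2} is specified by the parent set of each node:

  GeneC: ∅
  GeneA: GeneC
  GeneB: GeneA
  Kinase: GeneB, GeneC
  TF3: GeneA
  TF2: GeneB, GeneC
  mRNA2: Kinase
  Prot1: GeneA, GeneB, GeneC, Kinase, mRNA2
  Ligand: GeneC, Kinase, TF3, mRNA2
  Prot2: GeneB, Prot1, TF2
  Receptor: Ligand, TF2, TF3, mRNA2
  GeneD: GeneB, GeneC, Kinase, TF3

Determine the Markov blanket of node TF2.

Ch(TF2) = {Prot2, Receptor}.
TF2's parents: GeneB, GeneC.
Co-parents of TF2 (other parents of its children):
  Prot2: GeneB, Prot1
  Receptor: Ligand, TF3, mRNA2
Union: {GeneB, GeneC} ∪ {Prot2, Receptor} ∪ {GeneB, Ligand, Prot1, TF3, mRNA2} = {GeneB, GeneC, Ligand, Prot1, Prot2, Receptor, TF3, mRNA2}.

{GeneB, GeneC, Ligand, Prot1, Prot2, Receptor, TF3, mRNA2}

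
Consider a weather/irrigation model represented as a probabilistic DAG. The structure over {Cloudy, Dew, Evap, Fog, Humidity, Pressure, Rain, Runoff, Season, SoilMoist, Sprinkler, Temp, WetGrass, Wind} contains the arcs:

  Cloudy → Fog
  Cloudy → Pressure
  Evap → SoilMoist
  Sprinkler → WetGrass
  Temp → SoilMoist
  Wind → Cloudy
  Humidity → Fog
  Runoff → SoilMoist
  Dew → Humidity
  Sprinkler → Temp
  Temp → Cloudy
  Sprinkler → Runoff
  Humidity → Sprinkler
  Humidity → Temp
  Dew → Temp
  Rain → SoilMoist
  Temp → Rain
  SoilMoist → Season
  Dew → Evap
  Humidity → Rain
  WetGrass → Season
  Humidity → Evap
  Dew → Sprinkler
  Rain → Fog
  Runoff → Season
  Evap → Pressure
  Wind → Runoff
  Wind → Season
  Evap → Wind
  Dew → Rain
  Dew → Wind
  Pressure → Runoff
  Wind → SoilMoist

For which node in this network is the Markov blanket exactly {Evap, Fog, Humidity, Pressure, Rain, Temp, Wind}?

Cloudy

The target node must have every member of {Evap, Fog, Humidity, Pressure, Rain, Temp, Wind} as a parent, child, or co-parent, and no others.
Parents of Cloudy: Temp, Wind; children: Fog, Pressure; co-parents: Evap, Humidity, Rain.
These exactly cover the given set, so the node is Cloudy.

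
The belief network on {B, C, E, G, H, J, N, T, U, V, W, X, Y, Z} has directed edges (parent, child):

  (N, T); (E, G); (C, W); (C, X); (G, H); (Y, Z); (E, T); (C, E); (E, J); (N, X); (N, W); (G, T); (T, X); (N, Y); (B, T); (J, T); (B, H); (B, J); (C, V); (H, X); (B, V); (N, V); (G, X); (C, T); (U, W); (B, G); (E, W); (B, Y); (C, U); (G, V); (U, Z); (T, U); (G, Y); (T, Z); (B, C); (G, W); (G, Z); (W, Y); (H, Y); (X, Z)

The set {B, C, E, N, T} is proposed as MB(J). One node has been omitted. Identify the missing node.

G

A node's Markov blanket = Pa ∪ Ch ∪ (parents of Ch other than the node itself).
J's parents: B, E.
Ch(J) = {T}.
For each child, the remaining parents (spouses of J):
  T: B, C, E, G, N
MB(J) = {B, C, E, G, N, T}.
Comparing with the claimed set, G is missing.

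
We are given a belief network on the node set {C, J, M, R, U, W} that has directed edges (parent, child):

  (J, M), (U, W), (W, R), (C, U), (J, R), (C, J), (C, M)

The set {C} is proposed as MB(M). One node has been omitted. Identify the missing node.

The Markov blanket of a node is its parents, its children, and the other parents of its children.
M's children: none.
M's parents: C, J.
M has no children, so there are no co-parents.
MB(M) = {C, J}.
Comparing with the claimed set, J is missing.

J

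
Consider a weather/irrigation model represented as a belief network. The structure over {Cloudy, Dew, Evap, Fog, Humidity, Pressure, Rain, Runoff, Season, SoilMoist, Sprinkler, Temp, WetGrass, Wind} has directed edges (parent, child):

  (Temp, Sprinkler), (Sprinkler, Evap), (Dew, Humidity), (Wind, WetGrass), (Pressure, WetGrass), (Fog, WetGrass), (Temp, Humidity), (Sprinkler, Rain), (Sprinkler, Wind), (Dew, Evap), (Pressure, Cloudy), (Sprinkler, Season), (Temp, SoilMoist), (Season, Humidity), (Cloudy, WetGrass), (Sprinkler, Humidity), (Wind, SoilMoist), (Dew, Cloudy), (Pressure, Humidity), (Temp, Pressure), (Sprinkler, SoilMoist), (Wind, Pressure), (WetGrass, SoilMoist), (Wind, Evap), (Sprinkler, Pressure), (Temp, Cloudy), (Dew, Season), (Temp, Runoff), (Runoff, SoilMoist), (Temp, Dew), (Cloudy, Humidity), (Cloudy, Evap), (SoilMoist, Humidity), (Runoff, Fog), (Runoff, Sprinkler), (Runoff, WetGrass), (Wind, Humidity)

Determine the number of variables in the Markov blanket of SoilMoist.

SoilMoist's children: Humidity.
Pa(SoilMoist) = {Runoff, Sprinkler, Temp, WetGrass, Wind}.
Parents of each child, excluding SoilMoist:
  Humidity's other parents are Cloudy, Dew, Pressure, Season, Sprinkler, Temp, Wind.
MB(SoilMoist) = {Cloudy, Dew, Humidity, Pressure, Runoff, Season, Sprinkler, Temp, WetGrass, Wind}, which has 10 nodes.

10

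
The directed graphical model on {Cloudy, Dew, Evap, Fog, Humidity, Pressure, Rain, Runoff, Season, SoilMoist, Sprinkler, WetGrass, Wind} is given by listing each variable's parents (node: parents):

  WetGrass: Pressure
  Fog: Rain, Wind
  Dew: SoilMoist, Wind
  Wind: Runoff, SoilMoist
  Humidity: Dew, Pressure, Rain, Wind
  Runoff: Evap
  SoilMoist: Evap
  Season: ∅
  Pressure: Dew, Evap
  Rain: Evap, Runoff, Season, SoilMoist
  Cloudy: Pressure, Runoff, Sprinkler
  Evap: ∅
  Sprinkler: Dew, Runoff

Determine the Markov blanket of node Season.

{Evap, Rain, Runoff, SoilMoist}

Recall MB(v) = parents ∪ children ∪ spouses, where spouses are the other parents of v's children.
Season has child Rain.
Pa(Season) = {}.
For each child, the remaining parents (spouses of Season):
  Rain: Evap, Runoff, SoilMoist
Taking the union gives {Evap, Rain, Runoff, SoilMoist}.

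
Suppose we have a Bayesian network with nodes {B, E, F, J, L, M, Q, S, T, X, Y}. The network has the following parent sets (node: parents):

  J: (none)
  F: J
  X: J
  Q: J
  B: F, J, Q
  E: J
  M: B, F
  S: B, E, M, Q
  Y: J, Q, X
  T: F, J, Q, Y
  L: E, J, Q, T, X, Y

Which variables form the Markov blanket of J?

{B, E, F, L, Q, T, X, Y}

Recall MB(v) = parents ∪ children ∪ spouses, where spouses are the other parents of v's children.
Ch(J) = {B, E, F, L, Q, T, X, Y}.
Parents of J: none.
Co-parents of J (other parents of its children):
  F: no additional parents.
  X: no additional parents.
  Q has no other parent.
  B also has parents F, Q.
  E: no additional parents.
  Y also has parents Q, X.
  T's other parents are F, Q, Y.
  L's other parents are E, Q, T, X, Y.
Taking the union gives {B, E, F, L, Q, T, X, Y}.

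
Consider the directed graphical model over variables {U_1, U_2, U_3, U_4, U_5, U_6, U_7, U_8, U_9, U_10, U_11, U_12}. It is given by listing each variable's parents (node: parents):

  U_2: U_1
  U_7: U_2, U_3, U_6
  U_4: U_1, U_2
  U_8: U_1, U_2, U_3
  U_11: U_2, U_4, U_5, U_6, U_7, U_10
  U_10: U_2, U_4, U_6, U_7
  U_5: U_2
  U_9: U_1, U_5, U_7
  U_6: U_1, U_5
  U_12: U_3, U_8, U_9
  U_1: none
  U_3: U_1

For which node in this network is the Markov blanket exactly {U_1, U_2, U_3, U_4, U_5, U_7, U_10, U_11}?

The target node must have every member of {U_1, U_2, U_3, U_4, U_5, U_7, U_10, U_11} as a parent, child, or co-parent, and no others.
Parents of U_6: U_1, U_5; children: U_7, U_10, U_11; co-parents: U_2, U_3, U_4, U_5, U_7, U_10.
These exactly cover the given set, so the node is U_6.

U_6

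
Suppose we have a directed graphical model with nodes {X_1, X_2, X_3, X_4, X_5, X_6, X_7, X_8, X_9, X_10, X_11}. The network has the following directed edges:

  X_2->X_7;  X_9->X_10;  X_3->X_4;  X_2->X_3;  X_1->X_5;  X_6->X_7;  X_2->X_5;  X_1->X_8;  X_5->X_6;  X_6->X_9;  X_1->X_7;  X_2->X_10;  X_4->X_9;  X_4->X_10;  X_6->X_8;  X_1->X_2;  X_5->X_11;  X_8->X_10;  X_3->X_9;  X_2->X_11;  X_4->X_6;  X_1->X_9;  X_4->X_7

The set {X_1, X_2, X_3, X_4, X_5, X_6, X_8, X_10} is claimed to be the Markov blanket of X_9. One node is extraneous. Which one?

X_5

X_9 has parents X_1, X_3, X_4, X_6.
Ch(X_9) = {X_10}.
Parents of each child, excluding X_9:
  parents(X_10) \ {X_9} = {X_2, X_4, X_8}.
MB(X_9) = {X_1, X_2, X_3, X_4, X_6, X_8, X_10}.
X_5 is neither a parent, child, nor co-parent of X_9, so it does not belong.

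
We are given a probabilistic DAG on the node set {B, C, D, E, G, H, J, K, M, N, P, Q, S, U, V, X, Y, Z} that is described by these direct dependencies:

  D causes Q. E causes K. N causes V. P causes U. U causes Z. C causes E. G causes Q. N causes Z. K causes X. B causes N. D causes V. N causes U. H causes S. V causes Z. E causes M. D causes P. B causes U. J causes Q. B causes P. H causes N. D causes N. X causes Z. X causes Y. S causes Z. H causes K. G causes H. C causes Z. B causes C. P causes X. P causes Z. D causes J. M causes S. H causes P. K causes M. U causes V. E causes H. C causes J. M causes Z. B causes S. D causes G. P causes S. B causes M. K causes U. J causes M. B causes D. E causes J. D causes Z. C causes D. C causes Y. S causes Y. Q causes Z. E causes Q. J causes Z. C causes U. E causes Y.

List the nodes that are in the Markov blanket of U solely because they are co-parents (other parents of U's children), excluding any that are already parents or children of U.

{D, J, M, Q, S, X}

Children of U: V, Z.
  V: D, N
  Z: C, D, J, M, N, P, Q, S, V, X
Excluding nodes already adjacent to U (B, C, K, N, P, V, Z), the co-parent-only contribution is {D, J, M, Q, S, X}.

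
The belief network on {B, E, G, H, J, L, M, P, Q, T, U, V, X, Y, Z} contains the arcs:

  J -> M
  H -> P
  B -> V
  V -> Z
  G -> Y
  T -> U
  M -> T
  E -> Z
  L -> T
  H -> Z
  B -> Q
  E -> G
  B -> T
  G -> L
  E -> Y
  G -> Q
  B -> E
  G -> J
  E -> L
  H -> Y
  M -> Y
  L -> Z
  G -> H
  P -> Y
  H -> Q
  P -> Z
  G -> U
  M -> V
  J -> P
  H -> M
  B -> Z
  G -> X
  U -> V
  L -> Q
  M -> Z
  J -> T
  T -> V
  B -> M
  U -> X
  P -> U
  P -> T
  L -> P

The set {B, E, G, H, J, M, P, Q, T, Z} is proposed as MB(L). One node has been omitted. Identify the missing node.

The Markov blanket of a node is its parents, its children, and the other parents of its children.
Ch(L) = {P, Q, T, Z}.
L has parents E, G.
Parents of each child, excluding L:
  P: H, J
  Q: B, G, H
  T: B, J, M, P
  Z: B, E, H, M, P, V
MB(L) = {B, E, G, H, J, M, P, Q, T, V, Z}.
Comparing with the claimed set, V is missing.

V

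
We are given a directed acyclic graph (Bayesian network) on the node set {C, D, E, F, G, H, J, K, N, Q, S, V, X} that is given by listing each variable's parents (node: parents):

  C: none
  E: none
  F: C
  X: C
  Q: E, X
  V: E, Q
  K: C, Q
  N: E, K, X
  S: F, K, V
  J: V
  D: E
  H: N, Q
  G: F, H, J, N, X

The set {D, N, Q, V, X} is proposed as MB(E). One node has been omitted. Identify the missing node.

K

The Markov blanket of a node is its parents, its children, and the other parents of its children.
E has no parents.
E has children D, N, Q, V.
Co-parents of E (other parents of its children):
  Q: X
  V: Q
  N: K, X
  D: —
MB(E) = {D, K, N, Q, V, X}.
Comparing with the claimed set, K is missing.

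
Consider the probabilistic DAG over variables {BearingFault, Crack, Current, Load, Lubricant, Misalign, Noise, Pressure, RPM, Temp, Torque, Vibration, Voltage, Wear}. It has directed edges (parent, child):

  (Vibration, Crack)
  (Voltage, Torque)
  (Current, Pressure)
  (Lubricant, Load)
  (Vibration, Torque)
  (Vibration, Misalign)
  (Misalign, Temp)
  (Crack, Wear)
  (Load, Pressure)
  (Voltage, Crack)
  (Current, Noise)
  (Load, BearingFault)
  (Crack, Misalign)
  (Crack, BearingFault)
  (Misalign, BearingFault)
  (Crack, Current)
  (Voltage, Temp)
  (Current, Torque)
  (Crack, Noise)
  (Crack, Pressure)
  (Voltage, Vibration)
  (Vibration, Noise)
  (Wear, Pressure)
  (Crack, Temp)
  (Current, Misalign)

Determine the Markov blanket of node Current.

Pa(Current) = {Crack}.
Current has children Misalign, Noise, Pressure, Torque.
Co-parents of Current (other parents of its children):
  Misalign also has parents Crack, Vibration.
  parents(Torque) \ {Current} = {Vibration, Voltage}.
  parents(Pressure) \ {Current} = {Crack, Load, Wear}.
  Noise's other parents are Crack, Vibration.
Taking the union gives {Crack, Load, Misalign, Noise, Pressure, Torque, Vibration, Voltage, Wear}.

{Crack, Load, Misalign, Noise, Pressure, Torque, Vibration, Voltage, Wear}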